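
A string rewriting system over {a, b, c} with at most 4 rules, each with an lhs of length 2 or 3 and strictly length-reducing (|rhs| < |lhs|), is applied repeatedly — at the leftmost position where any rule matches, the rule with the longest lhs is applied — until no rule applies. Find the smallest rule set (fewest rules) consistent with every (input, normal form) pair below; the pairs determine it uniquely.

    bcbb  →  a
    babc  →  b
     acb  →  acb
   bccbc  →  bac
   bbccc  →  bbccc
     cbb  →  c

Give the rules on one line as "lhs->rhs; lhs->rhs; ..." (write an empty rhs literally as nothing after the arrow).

abc->; bcb->cc; cbb->c; ccb->a

  | bcbb => ccb => a
  | babc => b
  | acb
  | bccbc => bac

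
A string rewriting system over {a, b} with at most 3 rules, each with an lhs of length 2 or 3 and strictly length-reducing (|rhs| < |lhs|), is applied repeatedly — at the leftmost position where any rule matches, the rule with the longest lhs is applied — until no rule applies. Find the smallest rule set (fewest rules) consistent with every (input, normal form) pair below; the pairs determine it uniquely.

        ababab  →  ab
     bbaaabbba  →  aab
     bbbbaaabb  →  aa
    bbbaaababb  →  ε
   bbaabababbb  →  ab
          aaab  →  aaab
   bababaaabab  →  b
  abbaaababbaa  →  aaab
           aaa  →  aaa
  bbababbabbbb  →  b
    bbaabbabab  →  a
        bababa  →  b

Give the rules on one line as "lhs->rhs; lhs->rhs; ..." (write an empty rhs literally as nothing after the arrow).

ba->b; bb->; bba->

  | ababab => abbab => ab
  | bbaaabbba => aabbba => aaba => aab
  | bbbbaaabb => bbaaabb => aabb => aa
  | bbbaaababb => baaababb => baababb => bababb => bbabb => bb => ε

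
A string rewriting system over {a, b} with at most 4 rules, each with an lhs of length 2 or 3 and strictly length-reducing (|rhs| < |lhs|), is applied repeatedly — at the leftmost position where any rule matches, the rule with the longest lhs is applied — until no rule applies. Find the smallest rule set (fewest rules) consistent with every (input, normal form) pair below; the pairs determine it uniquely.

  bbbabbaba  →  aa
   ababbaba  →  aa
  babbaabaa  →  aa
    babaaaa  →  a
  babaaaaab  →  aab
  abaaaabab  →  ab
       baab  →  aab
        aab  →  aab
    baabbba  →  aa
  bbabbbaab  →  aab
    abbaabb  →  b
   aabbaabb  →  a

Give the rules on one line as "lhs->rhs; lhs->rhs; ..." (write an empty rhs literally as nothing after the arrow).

aaa->b; aba->a; ba->a; bb->

  | bbbabbaba => babbaba => abbaba => aaba => aa
  | ababbaba => abbaba => aaba => aa
  | babbaabaa => abbaabaa => aaabaa => bbaa => aa
  | babaaaa => abaaaa => aaaa => ba => a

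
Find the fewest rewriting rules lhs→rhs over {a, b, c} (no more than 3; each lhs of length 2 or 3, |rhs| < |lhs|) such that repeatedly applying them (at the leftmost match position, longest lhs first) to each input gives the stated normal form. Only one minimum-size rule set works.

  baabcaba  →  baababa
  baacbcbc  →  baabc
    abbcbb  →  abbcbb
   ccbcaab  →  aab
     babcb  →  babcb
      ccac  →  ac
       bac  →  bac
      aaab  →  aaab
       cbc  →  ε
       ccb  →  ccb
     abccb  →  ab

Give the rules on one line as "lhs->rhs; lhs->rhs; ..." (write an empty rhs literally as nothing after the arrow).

  | baabcaba => baababa
  | baacbcbc => baabc
  | abbcbb
  | ccbcaab => caab => aab

bcc->; ca->a; cbc->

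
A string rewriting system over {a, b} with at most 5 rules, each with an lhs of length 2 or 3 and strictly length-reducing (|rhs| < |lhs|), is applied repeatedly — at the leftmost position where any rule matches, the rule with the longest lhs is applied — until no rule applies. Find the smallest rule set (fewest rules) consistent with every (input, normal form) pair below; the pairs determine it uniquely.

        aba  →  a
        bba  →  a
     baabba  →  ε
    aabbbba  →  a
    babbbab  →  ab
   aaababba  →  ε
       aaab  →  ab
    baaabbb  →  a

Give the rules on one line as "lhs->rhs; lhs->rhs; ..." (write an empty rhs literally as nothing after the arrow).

aa->a; abb->b; ba->; bb->a

  | aba => a
  | bba => aa => a
  | baabba => abba => ba => ε
  | aabbbba => abbbba => bbba => aba => a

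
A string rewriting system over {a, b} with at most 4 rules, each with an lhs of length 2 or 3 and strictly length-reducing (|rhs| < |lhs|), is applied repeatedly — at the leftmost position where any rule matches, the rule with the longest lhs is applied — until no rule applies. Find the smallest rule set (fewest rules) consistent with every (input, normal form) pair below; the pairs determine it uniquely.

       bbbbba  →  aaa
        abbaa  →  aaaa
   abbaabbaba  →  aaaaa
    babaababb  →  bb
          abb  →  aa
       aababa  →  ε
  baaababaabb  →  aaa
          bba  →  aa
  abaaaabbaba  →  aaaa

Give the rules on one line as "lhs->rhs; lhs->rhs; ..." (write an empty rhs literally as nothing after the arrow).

aba->; abb->aa; ba->a; bba->aa

  | bbbbba => bbbaa => baaa => aaa
  | abbaa => aaaa
  | abbaabbaba => aaaabbaba => aaaaaaba => aaaaa
  | babaababb => abaababb => ababb => bb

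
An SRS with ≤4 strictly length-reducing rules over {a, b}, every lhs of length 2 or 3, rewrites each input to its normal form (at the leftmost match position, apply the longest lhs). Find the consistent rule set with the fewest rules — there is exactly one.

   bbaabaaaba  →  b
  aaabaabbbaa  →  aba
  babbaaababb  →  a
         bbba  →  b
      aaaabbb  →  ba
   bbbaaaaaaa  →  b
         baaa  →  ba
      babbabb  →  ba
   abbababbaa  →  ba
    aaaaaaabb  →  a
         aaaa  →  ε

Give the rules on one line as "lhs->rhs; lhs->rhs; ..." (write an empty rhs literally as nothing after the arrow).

aa->; bab->ba; bb->; bbb->ba

  | bbaabaaaba => aabaaaba => baaaba => baba => baa => b
  | aaabaabbbaa => abaabbbaa => abbbbaa => ababaa => abaaa => aba
  | babbaaababb => babaaababb => baaaababb => baababb => bbabb => abb => a
  | bbba => baa => b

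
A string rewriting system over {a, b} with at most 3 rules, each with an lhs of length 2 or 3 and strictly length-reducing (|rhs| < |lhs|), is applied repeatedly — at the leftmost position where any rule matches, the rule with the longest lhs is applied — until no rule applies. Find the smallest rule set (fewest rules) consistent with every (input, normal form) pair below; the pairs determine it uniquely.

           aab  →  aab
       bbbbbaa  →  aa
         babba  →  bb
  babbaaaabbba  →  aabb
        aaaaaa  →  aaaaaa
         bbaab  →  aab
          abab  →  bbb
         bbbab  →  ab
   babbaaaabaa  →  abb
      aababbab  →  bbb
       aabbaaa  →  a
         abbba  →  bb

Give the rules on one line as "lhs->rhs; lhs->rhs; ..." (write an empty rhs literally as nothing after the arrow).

  | aab
  | bbbbbaa => bbbbaa => bbbaa => bbaa => baa => aa
  | babba => abba => aba => bb
  | babbaaaabbba => abbaaaabbba => abaaaabbba => bbaaabbba => baaabbba => aaabbba => aaabba => aaaba => aabb

aba->bb; ba->a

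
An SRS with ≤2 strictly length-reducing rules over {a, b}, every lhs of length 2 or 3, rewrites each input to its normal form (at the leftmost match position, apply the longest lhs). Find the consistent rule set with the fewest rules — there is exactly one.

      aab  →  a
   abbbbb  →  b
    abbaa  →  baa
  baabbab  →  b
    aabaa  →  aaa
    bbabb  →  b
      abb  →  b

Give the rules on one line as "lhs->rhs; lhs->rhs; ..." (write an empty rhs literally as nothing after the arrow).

  | aab => a
  | abbbbb => bbbb => bbb => bb => b
  | abbaa => baa
  | baabbab => babab => bab => b

ab->; bb->b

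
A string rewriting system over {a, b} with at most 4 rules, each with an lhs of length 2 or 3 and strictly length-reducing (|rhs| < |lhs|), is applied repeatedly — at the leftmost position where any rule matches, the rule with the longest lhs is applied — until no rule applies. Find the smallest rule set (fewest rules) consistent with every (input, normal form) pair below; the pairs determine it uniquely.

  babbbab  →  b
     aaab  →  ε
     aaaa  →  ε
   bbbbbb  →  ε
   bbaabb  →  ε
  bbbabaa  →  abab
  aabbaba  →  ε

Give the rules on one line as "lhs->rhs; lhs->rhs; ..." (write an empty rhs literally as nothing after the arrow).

  | babbbab => baabab => baaab => baab => baa => b
  | aaab => aab => aa => ε
  | aaaa => aaa => aa => ε
  | bbbbbb => abbbb => aabb => aab => aa => ε

aa->; aaa->aa; aab->aa; bb->a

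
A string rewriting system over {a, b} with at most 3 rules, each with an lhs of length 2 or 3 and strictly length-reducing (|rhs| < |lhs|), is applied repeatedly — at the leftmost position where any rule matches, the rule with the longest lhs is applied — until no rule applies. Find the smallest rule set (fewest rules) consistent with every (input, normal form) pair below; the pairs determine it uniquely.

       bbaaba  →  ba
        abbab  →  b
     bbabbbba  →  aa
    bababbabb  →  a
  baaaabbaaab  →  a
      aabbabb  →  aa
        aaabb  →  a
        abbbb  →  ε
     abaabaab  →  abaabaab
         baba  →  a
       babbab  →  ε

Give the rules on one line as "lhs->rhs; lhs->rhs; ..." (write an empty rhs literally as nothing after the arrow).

aaa->; bab->; bb->a

  | bbaaba => aaaba => ba
  | abbab => aaab => b
  | bbabbbba => aabbbba => aaabba => bba => aa
  | bababbabb => abbabb => aaabb => bb => a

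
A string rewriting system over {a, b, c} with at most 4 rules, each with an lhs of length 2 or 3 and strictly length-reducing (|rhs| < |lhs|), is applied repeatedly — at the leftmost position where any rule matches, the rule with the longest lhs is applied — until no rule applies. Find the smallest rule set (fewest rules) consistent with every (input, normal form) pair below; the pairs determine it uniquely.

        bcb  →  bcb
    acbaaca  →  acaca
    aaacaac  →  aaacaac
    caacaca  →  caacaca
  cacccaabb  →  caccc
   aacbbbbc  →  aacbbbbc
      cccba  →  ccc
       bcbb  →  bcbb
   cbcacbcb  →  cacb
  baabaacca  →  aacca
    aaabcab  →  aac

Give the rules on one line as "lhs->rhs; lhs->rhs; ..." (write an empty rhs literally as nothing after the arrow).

ab->; ba->; cbc->c

  | bcb
  | acbaaca => acaca
  | aaacaac
  | caacaca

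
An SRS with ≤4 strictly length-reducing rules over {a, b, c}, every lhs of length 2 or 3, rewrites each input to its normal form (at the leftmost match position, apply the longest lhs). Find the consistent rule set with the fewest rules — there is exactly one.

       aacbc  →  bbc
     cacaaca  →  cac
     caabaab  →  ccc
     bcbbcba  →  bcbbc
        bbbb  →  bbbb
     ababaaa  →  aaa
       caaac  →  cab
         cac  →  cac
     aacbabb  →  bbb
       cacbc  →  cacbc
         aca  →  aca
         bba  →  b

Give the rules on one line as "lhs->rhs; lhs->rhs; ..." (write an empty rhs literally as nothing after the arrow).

aab->c; aac->b; ba->

  | aacbc => bbc
  | cacaaca => cacba => cac
  | caabaab => ccaab => ccc
  | bcbbcba => bcbbc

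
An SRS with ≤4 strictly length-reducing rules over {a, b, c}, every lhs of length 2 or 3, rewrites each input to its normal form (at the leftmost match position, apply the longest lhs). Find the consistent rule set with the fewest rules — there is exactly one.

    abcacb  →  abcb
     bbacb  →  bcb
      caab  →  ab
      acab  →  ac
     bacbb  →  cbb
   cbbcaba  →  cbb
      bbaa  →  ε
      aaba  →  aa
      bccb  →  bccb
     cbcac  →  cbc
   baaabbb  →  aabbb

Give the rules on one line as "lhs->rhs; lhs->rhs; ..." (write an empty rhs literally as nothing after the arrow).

ba->; ca->; cab->c

  | abcacb => abcb
  | bbacb => bcb
  | caab => ab
  | acab => ac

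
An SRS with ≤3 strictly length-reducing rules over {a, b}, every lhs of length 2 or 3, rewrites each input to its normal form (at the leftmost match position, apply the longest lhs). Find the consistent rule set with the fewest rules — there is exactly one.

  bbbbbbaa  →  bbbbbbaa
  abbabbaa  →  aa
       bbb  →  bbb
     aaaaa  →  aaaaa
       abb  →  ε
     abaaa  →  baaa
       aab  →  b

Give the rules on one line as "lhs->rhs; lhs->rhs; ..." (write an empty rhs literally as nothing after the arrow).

  | bbbbbbaa
  | abbabbaa => abbaa => aa
  | bbb
  | aaaaa

ab->b; abb->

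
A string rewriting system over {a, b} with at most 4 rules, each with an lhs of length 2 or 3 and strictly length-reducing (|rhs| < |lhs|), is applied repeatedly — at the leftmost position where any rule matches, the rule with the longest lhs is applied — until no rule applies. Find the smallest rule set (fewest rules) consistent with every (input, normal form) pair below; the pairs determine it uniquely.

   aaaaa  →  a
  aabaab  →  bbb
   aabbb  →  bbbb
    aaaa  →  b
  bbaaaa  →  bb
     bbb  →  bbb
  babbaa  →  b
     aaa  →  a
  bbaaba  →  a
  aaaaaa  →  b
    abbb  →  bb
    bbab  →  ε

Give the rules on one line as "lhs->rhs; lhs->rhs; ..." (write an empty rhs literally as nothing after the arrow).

aa->b; ab->; ba->a; baa->b

  | aaaaa => baaa => ba => a
  | aabaab => bbaab => bbb
  | aabbb => bbbb
  | aaaa => baa => b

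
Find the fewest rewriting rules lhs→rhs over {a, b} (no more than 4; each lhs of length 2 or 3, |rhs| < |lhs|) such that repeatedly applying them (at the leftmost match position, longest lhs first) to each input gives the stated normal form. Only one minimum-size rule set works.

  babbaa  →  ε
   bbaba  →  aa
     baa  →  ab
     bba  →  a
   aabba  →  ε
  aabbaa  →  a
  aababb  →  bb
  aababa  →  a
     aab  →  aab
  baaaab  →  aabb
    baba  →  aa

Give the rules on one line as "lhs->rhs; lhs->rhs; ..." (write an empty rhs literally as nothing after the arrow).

  | babbaa => abbaa => aaa => ε
  | bbaba => aba => aa
  | baa => ab
  | bba => a

aaa->; ba->a; baa->ab; bba->a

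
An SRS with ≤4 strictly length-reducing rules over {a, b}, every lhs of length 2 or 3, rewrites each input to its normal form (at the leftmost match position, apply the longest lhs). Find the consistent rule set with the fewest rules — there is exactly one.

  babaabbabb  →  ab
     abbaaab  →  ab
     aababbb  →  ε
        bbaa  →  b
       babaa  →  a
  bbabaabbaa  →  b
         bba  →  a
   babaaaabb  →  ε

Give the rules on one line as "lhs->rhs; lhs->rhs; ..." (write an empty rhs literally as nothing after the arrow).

  | babaabbabb => baabbabb => abbabb => aabb => bbb => ab
  | abbaaab => aaaab => baab => ab
  | aababbb => bbabbb => abbb => aab => bb => ε
  | bbaa => aa => b

aa->b; ba->; bb->; bbb->ab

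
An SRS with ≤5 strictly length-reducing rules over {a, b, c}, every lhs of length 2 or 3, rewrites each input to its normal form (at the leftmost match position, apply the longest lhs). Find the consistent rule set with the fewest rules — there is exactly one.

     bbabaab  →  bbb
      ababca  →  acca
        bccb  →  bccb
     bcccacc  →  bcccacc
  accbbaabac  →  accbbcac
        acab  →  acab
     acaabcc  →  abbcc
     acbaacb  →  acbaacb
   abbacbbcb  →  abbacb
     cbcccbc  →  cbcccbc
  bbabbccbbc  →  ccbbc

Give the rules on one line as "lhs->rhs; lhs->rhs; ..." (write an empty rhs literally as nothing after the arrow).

  | bbabaab => bcaab => bbb
  | ababca => acca
  | bccb
  | bcccacc

aab->c; bab->c; bcb->; caa->b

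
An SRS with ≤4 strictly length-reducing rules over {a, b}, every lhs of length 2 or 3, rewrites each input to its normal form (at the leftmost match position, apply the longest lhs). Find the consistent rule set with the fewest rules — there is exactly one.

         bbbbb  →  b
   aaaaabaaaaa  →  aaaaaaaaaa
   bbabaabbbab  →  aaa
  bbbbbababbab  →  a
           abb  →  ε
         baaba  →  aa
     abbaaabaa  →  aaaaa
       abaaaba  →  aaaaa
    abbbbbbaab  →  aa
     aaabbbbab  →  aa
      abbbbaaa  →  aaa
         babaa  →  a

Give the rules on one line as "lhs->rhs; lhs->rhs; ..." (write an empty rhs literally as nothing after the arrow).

ab->a; abb->; ba->; bb->

  | bbbbb => bbb => b
  | aaaaabaaaaa => aaaaaaaaaa
  | bbabaabbbab => abaabbbab => aaabbbab => aabab => aaab => aaa
  | bbbbbababbab => bbbababbab => bababbab => babbab => bbab => ab => a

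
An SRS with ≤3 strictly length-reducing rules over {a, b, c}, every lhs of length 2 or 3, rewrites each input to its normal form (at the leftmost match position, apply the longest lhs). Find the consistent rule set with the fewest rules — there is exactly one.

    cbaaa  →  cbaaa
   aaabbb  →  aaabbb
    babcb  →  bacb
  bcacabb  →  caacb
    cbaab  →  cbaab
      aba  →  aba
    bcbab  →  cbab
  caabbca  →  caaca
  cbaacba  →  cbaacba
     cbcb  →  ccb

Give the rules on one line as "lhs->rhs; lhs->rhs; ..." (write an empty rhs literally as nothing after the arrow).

  | cbaaa
  | aaabbb
  | babcb => bacb
  | bcacabb => cacabb => caacb

bc->c; cab->ac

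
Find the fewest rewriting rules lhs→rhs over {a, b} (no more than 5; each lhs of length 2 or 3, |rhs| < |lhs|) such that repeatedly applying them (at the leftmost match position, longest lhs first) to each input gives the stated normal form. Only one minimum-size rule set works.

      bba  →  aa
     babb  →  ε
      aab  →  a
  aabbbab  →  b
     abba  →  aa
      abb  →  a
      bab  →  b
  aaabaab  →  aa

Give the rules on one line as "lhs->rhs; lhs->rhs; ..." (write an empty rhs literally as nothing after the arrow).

ab->; aba->; abb->bb; bb->a

  | bba => aa
  | babb => bbb => ab => ε
  | aab => a
  | aabbbab => abbbab => bbbab => abab => b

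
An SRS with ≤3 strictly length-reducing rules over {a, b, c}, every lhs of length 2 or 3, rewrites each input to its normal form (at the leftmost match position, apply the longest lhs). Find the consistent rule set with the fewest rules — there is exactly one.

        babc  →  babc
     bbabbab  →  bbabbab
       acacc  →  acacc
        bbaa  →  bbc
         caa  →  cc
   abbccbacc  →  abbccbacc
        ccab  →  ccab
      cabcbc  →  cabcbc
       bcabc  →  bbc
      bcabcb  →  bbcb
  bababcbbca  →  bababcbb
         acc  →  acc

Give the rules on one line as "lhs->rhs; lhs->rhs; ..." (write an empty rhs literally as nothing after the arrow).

  | babc
  | bbabbab
  | acacc
  | bbaa => bbc

aa->c; bca->b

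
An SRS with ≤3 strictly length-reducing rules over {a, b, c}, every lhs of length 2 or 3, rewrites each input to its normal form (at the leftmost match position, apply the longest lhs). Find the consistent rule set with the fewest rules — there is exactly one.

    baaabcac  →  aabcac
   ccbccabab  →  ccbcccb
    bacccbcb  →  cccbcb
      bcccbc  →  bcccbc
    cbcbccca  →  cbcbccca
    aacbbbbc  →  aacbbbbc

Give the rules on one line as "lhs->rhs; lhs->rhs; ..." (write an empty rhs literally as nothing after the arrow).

aba->c; ba->

  | baaabcac => aabcac
  | ccbccabab => ccbcccb
  | bacccbcb => cccbcb
  | bcccbc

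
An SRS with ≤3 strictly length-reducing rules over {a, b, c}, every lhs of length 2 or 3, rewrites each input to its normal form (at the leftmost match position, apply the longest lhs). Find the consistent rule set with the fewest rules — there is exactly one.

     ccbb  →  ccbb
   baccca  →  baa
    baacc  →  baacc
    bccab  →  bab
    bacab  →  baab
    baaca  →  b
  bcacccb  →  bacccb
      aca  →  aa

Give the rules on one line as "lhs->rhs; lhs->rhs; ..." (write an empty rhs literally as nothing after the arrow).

aaa->; ca->a

  | ccbb
  | baccca => bacca => baca => baa
  | baacc
  | bccab => bcab => bab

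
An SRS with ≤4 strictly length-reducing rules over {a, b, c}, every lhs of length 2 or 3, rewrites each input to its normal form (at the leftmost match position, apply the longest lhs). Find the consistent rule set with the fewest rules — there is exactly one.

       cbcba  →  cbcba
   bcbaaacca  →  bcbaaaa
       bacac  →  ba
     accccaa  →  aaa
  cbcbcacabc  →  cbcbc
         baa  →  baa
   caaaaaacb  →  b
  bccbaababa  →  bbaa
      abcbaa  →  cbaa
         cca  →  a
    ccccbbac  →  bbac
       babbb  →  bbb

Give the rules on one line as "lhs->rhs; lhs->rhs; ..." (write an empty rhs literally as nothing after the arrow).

ab->; ca->c; cc->

  | cbcba
  | bcbaaacca => bcbaaaa
  | bacac => bacc => ba
  | accccaa => accaa => aaa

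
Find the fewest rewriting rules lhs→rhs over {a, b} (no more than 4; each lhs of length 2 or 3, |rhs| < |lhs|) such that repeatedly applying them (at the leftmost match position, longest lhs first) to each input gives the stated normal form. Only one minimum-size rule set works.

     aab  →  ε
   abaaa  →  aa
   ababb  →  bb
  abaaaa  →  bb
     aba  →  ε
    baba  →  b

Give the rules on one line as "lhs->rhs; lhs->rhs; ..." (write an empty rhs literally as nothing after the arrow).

  | aab => ε
  | abaaa => aa
  | ababb => bb
  | abaaaa => aaa => bb

aaa->bb; aab->; aba->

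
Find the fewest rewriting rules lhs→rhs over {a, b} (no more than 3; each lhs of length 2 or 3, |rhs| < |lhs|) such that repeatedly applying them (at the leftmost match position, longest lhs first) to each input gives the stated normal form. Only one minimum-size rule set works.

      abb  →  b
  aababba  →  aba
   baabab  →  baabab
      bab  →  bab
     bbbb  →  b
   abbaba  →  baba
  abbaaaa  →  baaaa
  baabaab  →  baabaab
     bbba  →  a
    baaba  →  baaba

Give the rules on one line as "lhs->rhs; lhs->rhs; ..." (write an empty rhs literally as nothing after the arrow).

abb->b; bbb->

  | abb => b
  | aababba => aabba => aba
  | baabab
  | bab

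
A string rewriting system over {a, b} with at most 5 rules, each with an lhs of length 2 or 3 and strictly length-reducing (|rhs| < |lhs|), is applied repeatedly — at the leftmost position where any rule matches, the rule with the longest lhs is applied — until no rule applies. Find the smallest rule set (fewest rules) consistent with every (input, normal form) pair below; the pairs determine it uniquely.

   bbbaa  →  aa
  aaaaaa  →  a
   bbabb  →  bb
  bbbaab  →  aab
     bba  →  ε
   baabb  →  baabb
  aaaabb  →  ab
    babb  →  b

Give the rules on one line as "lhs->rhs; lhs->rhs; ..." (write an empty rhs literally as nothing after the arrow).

aaa->ab; bab->; bba->; bbb->

  | bbbaa => aa
  | aaaaaa => abaaa => abab => a
  | bbabb => bb
  | bbbaab => aab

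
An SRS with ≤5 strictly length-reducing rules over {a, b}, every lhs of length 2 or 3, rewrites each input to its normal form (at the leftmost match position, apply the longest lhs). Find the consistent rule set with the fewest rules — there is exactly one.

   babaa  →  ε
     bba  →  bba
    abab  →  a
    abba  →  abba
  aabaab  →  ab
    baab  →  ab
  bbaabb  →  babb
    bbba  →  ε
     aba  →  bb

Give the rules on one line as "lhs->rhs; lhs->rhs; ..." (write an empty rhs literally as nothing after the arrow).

  | babaa => bbba => aa => ε
  | bba
  | abab => bbb => a
  | abba

aa->; aba->bb; baa->a; bbb->a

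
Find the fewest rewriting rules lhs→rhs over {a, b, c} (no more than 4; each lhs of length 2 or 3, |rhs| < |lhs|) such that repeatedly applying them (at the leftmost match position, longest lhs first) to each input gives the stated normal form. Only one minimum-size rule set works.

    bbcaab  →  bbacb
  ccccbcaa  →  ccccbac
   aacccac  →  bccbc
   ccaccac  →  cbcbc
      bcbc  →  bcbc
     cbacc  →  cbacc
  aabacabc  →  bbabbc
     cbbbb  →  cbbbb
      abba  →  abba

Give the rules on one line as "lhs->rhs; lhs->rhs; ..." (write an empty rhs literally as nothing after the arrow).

  | bbcaab => bbacb
  | ccccbcaa => ccccbac
  | aacccac => bcccac => bccbc
  | ccaccac => cbccac => cbcbc

aa->b; ca->b; caa->ac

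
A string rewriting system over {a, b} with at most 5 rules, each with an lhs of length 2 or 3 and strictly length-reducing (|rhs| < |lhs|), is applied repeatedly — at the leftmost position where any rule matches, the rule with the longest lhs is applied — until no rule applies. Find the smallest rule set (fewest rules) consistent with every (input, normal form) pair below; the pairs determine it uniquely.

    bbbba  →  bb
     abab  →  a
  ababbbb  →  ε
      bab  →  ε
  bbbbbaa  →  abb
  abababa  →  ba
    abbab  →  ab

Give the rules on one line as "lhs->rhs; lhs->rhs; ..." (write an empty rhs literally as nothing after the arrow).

  | bbbba => aba => bb
  | abab => bbb => a
  | ababbbb => bbbbbb => abbb => aa => ε
  | bab => ε

aa->; aba->bb; bab->; bbb->a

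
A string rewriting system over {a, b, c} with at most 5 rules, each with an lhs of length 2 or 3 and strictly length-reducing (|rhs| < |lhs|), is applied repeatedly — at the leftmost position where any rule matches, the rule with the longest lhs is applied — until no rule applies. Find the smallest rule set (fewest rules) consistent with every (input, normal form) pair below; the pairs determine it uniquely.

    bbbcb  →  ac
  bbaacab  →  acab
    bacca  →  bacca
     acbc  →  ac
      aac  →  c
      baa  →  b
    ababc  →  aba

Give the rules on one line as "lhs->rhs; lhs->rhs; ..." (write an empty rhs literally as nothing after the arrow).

aa->; bb->a; bc->; bcb->c

  | bbbcb => abcb => ac
  | bbaacab => aaacab => acab
  | bacca
  | acbc => ac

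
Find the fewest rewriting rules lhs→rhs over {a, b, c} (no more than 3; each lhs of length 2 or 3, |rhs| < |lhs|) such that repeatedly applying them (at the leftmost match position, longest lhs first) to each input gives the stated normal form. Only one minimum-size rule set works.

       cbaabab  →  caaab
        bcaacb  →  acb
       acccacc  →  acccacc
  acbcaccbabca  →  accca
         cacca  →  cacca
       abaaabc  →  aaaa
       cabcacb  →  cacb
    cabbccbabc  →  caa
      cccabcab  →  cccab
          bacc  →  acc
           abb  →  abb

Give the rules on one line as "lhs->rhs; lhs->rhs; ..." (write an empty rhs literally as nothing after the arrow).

  | cbaabab => caabab => caaab
  | bcaacb => acb
  | acccacc
  | acbcaccbabca => acccbabca => acccabca => accca

ba->a; bc->; bca->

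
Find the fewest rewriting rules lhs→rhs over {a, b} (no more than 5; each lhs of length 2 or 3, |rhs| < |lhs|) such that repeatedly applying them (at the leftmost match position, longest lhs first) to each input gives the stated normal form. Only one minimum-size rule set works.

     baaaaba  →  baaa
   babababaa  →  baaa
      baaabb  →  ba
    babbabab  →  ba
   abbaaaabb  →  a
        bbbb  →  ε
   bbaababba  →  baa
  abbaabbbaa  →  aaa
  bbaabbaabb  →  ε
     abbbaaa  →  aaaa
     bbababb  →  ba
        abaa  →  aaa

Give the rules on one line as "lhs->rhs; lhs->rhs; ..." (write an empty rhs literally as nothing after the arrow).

  | baaaaba => baaa
  | babababaa => baababaa => babaa => baaa
  | baaabb => bab => ba
  | babbabab => bababab => baabab => bab => ba

aab->; ab->a; bb->; bba->bb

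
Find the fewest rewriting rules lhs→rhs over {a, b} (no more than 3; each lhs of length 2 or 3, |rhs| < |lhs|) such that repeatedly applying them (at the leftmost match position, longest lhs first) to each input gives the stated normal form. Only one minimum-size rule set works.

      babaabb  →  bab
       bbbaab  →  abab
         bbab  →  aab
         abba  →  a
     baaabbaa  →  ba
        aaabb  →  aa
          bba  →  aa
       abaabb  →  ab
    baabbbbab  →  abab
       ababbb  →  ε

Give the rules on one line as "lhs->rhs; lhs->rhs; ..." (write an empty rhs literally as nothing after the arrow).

abb->; baa->ba; bb->a

  | babaabb => bababb => bab
  | bbbaab => abaab => abab
  | bbab => aab
  | abba => a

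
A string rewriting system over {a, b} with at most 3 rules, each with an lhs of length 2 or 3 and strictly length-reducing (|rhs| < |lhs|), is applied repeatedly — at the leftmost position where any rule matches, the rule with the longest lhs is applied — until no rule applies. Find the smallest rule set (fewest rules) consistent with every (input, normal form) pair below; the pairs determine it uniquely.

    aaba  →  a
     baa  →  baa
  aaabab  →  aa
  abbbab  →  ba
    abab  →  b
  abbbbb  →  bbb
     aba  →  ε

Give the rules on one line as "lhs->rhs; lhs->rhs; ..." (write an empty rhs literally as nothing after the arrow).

  | aaba => a
  | baa
  | aaabab => aab => aa
  | abbbab => bab => ba

ab->a; aba->; abb->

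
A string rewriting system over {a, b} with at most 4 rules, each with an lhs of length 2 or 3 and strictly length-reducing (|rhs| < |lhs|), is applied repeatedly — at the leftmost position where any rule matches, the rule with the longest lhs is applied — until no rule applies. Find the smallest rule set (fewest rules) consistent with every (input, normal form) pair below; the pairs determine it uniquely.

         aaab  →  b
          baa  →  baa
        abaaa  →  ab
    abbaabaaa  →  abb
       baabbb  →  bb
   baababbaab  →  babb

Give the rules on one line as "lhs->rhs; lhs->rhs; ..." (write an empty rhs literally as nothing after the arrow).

  | aaab => b
  | baa
  | abaaa => ab
  | abbaabaaa => abbaaa => abb

aaa->; aab->; bbb->bb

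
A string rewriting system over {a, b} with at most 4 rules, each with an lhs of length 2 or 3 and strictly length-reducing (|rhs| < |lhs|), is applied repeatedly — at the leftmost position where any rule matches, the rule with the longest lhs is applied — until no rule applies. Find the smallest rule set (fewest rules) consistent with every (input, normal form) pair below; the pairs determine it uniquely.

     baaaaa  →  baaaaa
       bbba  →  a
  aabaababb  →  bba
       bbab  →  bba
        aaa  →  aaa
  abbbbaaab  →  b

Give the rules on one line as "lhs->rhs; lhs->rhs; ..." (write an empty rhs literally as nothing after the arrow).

  | baaaaa
  | bbba => a
  | aabaababb => baababb => bbabb => bbab => bba
  | bbab => bba

aab->b; ab->a; bbb->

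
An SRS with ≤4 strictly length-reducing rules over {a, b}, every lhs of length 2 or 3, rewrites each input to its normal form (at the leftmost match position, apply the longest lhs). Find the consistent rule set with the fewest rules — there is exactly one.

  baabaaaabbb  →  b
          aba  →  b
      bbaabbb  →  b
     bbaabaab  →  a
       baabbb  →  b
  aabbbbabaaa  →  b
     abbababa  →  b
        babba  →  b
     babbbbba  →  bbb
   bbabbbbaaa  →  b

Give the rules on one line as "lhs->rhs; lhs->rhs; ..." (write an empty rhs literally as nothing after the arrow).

  | baabaaaabbb => babaaaabbb => aaaaabbb => aaaabb => aaab => aab => ab => b
  | aba => ba => b
  | bbaabbb => bbabbb => babb => ab => b
  | bbaabaab => bbabaab => baaab => baab => bab => a

ab->b; abb->b; ba->b; bab->a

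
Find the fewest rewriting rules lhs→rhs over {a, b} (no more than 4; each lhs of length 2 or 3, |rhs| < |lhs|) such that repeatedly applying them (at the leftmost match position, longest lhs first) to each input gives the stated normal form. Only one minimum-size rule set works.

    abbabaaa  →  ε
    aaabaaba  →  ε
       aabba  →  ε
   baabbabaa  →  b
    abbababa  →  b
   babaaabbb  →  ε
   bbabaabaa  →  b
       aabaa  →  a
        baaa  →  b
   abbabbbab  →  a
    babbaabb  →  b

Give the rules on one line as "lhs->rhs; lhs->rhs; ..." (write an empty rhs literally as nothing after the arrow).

aa->b; aab->aa; ba->; bab->ba

  | abbabaaa => abbaaaa => abaaa => aaa => ba => ε
  | aaabaaba => babaaba => baaaba => aaba => aaa => ba => ε
  | aabba => aaba => aaa => ba => ε
  | baabbabaa => abbabaa => abbaaa => abaa => aa => b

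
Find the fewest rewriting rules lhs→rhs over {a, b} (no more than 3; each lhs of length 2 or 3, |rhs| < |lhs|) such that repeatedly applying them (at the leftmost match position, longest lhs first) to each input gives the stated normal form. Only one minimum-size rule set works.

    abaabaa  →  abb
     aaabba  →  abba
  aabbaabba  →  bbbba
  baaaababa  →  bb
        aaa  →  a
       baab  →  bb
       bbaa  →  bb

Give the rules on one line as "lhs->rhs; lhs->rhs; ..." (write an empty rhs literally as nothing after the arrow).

  | abaabaa => abbaa => abb
  | aaabba => abba
  | aabbaabba => bbaabba => bbbba
  | baaaababa => baababa => bbaba => bbaa => bb

aa->; bab->ba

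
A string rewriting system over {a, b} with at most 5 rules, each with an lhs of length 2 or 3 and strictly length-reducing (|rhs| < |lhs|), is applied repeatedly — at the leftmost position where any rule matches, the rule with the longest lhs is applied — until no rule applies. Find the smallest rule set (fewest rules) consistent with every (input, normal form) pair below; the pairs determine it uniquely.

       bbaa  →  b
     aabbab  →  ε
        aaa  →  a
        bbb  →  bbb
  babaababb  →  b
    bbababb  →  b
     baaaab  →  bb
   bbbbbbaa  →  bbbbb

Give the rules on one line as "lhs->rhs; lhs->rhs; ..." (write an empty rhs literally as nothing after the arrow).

  | bbaa => b
  | aabbab => bbbab => bbab => bab => ab => ε
  | aaa => ba => a
  | bbb

aa->b; ab->; ba->a; baa->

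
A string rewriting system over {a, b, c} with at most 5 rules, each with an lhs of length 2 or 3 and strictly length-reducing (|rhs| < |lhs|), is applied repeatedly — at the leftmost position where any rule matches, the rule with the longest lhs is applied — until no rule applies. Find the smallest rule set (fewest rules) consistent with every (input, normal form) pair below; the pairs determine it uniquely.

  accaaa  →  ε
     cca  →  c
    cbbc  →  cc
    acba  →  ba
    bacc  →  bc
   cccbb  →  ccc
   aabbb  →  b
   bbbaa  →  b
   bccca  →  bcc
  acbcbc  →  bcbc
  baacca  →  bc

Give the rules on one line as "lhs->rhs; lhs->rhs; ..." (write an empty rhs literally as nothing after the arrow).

aa->; ac->; bb->; ca->

  | accaaa => caaa => aa => ε
  | cca => c
  | cbbc => cc
  | acba => ba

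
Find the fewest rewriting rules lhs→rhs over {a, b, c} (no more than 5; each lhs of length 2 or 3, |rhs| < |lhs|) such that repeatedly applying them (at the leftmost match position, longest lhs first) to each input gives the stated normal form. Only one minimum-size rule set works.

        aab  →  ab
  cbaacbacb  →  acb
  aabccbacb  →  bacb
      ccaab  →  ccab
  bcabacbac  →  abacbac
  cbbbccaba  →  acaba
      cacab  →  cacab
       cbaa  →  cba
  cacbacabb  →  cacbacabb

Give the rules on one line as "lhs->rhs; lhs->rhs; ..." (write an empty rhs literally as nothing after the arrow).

aa->a; aac->; bc->a; cbb->

  | aab => ab
  | cbaacbacb => cbbacb => acb
  | aabccbacb => abccbacb => aacbacb => bacb
  | ccaab => ccab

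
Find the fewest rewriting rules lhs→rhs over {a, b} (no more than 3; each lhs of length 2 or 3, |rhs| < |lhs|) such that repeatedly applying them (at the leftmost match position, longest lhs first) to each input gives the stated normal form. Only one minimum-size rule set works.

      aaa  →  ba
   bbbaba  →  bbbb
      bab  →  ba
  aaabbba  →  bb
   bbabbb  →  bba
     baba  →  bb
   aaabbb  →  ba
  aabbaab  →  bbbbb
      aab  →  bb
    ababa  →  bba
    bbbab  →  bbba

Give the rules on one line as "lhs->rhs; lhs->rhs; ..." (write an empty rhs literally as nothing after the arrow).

  | aaa => ba
  | bbbaba => bbbaa => bbbb
  | bab => ba
  | aaabbba => babbba => babba => baba => baa => bb

aa->b; ab->a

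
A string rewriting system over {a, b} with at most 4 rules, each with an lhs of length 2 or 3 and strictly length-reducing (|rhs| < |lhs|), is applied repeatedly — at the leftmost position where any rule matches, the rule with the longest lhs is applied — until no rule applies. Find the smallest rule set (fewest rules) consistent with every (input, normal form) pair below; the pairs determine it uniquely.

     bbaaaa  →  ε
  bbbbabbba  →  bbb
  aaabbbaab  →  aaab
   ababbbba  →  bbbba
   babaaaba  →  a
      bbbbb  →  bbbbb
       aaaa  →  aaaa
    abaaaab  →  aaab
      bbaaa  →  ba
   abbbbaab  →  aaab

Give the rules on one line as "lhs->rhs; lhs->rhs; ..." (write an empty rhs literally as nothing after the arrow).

  | bbaaaa => baa => ε
  | bbbbabbba => bbbbabba => bbbbaba => bbbbaa => bbb
  | aaabbbaab => aaabaab => aaab
  | ababbbba => bbbba

aba->; abb->a; baa->; bab->ba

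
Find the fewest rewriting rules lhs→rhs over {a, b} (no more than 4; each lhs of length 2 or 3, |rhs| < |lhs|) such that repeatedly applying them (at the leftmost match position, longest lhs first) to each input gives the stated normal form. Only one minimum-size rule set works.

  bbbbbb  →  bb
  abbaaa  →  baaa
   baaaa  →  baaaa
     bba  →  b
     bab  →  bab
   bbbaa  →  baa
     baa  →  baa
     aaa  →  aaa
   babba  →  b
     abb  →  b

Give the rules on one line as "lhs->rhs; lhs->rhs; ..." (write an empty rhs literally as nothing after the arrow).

abb->b; bba->b; bbb->b

  | bbbbbb => bbbb => bb
  | abbaaa => baaa
  | baaaa
  | bba => b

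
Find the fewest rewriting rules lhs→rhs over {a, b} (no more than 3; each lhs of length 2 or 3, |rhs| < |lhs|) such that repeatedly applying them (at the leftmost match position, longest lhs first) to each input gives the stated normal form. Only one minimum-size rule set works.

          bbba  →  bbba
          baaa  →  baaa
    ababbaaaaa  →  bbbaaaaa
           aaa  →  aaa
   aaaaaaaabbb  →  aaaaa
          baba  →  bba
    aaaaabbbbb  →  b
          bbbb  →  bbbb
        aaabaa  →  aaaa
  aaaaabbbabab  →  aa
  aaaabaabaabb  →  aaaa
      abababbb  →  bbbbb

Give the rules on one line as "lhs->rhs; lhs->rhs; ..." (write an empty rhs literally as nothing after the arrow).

  | bbba
  | baaa
  | ababbaaaaa => babbaaaaa => bbbaaaaa
  | aaa

aab->a; ab->b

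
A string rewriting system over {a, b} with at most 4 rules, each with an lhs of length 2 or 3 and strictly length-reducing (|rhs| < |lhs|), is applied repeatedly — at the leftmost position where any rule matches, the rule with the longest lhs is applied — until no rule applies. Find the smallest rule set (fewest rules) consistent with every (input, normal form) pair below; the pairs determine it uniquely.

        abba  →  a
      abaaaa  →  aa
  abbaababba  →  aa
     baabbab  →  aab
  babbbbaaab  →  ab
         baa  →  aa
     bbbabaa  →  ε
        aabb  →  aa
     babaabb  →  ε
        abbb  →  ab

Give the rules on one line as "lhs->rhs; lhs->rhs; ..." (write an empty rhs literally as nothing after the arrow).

aaa->; ba->a; bb->; bba->bb

  | abba => abb => a
  | abaaaa => aaaaa => aa
  | abbaababba => abbababba => abbbabba => ababba => aabba => aabb => aa
  | baabbab => aabbab => aabbb => aab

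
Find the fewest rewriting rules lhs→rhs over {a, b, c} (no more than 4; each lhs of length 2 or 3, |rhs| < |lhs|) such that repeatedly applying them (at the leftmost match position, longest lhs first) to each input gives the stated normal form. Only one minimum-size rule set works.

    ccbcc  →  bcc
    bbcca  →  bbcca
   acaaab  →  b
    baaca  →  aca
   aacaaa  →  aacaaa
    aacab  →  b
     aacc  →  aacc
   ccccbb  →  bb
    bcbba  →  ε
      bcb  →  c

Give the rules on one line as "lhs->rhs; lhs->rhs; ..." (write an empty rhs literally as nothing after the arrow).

ab->b; ba->; bcb->c; cb->b

  | ccbcc => cbcc => bcc
  | bbcca
  | acaaab => acaab => acab => acb => ab => b
  | baaca => aca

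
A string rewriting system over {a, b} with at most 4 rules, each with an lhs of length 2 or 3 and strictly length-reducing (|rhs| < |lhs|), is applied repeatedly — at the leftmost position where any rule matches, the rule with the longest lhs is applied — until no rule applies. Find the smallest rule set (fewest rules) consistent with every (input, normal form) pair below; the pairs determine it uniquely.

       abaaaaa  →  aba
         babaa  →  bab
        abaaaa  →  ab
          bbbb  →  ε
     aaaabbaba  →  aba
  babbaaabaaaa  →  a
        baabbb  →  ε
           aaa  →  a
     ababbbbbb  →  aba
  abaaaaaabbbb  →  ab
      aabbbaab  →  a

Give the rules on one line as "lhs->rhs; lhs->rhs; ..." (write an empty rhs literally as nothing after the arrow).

  | abaaaaa => abaaa => aba
  | babaa => bab
  | abaaaa => abaa => ab
  | bbbb => bb => ε

aa->a; baa->b; bb->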